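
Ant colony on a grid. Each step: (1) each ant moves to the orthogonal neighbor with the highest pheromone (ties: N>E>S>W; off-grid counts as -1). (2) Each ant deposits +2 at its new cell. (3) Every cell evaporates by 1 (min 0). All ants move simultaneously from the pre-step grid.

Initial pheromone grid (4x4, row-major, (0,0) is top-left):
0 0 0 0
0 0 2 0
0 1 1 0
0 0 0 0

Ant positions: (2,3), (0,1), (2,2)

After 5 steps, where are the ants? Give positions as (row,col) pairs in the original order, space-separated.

Step 1: ant0:(2,3)->W->(2,2) | ant1:(0,1)->E->(0,2) | ant2:(2,2)->N->(1,2)
  grid max=3 at (1,2)
Step 2: ant0:(2,2)->N->(1,2) | ant1:(0,2)->S->(1,2) | ant2:(1,2)->S->(2,2)
  grid max=6 at (1,2)
Step 3: ant0:(1,2)->S->(2,2) | ant1:(1,2)->S->(2,2) | ant2:(2,2)->N->(1,2)
  grid max=7 at (1,2)
Step 4: ant0:(2,2)->N->(1,2) | ant1:(2,2)->N->(1,2) | ant2:(1,2)->S->(2,2)
  grid max=10 at (1,2)
Step 5: ant0:(1,2)->S->(2,2) | ant1:(1,2)->S->(2,2) | ant2:(2,2)->N->(1,2)
  grid max=11 at (1,2)

(2,2) (2,2) (1,2)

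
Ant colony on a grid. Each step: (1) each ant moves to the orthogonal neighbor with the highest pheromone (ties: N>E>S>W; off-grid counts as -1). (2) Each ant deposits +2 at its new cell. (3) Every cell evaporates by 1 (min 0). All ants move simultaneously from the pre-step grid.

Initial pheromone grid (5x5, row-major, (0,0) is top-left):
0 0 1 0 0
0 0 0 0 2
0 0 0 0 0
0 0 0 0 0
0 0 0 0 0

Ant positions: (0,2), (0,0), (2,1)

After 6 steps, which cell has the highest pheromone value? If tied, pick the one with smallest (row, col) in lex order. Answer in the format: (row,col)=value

Answer: (0,1)=6

Derivation:
Step 1: ant0:(0,2)->E->(0,3) | ant1:(0,0)->E->(0,1) | ant2:(2,1)->N->(1,1)
  grid max=1 at (0,1)
Step 2: ant0:(0,3)->E->(0,4) | ant1:(0,1)->S->(1,1) | ant2:(1,1)->N->(0,1)
  grid max=2 at (0,1)
Step 3: ant0:(0,4)->S->(1,4) | ant1:(1,1)->N->(0,1) | ant2:(0,1)->S->(1,1)
  grid max=3 at (0,1)
Step 4: ant0:(1,4)->N->(0,4) | ant1:(0,1)->S->(1,1) | ant2:(1,1)->N->(0,1)
  grid max=4 at (0,1)
Step 5: ant0:(0,4)->S->(1,4) | ant1:(1,1)->N->(0,1) | ant2:(0,1)->S->(1,1)
  grid max=5 at (0,1)
Step 6: ant0:(1,4)->N->(0,4) | ant1:(0,1)->S->(1,1) | ant2:(1,1)->N->(0,1)
  grid max=6 at (0,1)
Final grid:
  0 6 0 0 1
  0 6 0 0 0
  0 0 0 0 0
  0 0 0 0 0
  0 0 0 0 0
Max pheromone 6 at (0,1)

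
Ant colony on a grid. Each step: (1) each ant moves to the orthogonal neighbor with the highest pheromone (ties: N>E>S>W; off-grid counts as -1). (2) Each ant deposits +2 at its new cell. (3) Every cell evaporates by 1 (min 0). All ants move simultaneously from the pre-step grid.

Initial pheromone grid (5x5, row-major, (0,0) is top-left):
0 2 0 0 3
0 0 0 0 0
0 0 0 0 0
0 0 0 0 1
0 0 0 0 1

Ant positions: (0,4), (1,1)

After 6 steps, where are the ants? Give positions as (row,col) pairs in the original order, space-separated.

Step 1: ant0:(0,4)->S->(1,4) | ant1:(1,1)->N->(0,1)
  grid max=3 at (0,1)
Step 2: ant0:(1,4)->N->(0,4) | ant1:(0,1)->E->(0,2)
  grid max=3 at (0,4)
Step 3: ant0:(0,4)->S->(1,4) | ant1:(0,2)->W->(0,1)
  grid max=3 at (0,1)
Step 4: ant0:(1,4)->N->(0,4) | ant1:(0,1)->E->(0,2)
  grid max=3 at (0,4)
Step 5: ant0:(0,4)->S->(1,4) | ant1:(0,2)->W->(0,1)
  grid max=3 at (0,1)
Step 6: ant0:(1,4)->N->(0,4) | ant1:(0,1)->E->(0,2)
  grid max=3 at (0,4)

(0,4) (0,2)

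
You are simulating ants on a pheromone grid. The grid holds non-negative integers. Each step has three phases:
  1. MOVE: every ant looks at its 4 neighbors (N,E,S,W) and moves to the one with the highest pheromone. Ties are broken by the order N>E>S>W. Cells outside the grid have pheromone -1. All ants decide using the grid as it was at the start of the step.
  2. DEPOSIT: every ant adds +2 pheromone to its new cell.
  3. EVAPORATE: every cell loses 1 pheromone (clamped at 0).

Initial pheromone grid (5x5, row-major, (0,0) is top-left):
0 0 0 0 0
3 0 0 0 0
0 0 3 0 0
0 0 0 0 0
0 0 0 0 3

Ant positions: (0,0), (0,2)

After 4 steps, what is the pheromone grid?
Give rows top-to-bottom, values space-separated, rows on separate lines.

After step 1: ants at (1,0),(0,3)
  0 0 0 1 0
  4 0 0 0 0
  0 0 2 0 0
  0 0 0 0 0
  0 0 0 0 2
After step 2: ants at (0,0),(0,4)
  1 0 0 0 1
  3 0 0 0 0
  0 0 1 0 0
  0 0 0 0 0
  0 0 0 0 1
After step 3: ants at (1,0),(1,4)
  0 0 0 0 0
  4 0 0 0 1
  0 0 0 0 0
  0 0 0 0 0
  0 0 0 0 0
After step 4: ants at (0,0),(0,4)
  1 0 0 0 1
  3 0 0 0 0
  0 0 0 0 0
  0 0 0 0 0
  0 0 0 0 0

1 0 0 0 1
3 0 0 0 0
0 0 0 0 0
0 0 0 0 0
0 0 0 0 0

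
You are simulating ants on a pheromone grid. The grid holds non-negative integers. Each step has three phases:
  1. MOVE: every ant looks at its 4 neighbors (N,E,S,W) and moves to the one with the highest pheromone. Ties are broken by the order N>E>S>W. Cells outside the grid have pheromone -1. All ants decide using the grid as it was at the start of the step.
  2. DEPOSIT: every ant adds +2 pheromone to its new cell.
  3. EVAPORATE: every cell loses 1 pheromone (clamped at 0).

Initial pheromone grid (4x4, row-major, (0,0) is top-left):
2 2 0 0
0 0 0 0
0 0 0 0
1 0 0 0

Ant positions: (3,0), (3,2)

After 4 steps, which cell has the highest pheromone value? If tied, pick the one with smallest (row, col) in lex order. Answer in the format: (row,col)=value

Answer: (0,1)=1

Derivation:
Step 1: ant0:(3,0)->N->(2,0) | ant1:(3,2)->N->(2,2)
  grid max=1 at (0,0)
Step 2: ant0:(2,0)->N->(1,0) | ant1:(2,2)->N->(1,2)
  grid max=1 at (1,0)
Step 3: ant0:(1,0)->N->(0,0) | ant1:(1,2)->N->(0,2)
  grid max=1 at (0,0)
Step 4: ant0:(0,0)->E->(0,1) | ant1:(0,2)->E->(0,3)
  grid max=1 at (0,1)
Final grid:
  0 1 0 1
  0 0 0 0
  0 0 0 0
  0 0 0 0
Max pheromone 1 at (0,1)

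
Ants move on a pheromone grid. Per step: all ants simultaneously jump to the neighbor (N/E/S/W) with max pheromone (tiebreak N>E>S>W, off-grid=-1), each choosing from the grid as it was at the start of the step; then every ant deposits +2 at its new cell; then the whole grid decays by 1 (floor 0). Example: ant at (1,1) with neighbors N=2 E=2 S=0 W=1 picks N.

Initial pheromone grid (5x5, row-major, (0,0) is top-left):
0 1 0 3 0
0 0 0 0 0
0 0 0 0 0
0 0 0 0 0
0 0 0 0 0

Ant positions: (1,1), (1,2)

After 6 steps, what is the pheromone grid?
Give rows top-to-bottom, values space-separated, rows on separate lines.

After step 1: ants at (0,1),(0,2)
  0 2 1 2 0
  0 0 0 0 0
  0 0 0 0 0
  0 0 0 0 0
  0 0 0 0 0
After step 2: ants at (0,2),(0,3)
  0 1 2 3 0
  0 0 0 0 0
  0 0 0 0 0
  0 0 0 0 0
  0 0 0 0 0
After step 3: ants at (0,3),(0,2)
  0 0 3 4 0
  0 0 0 0 0
  0 0 0 0 0
  0 0 0 0 0
  0 0 0 0 0
After step 4: ants at (0,2),(0,3)
  0 0 4 5 0
  0 0 0 0 0
  0 0 0 0 0
  0 0 0 0 0
  0 0 0 0 0
After step 5: ants at (0,3),(0,2)
  0 0 5 6 0
  0 0 0 0 0
  0 0 0 0 0
  0 0 0 0 0
  0 0 0 0 0
After step 6: ants at (0,2),(0,3)
  0 0 6 7 0
  0 0 0 0 0
  0 0 0 0 0
  0 0 0 0 0
  0 0 0 0 0

0 0 6 7 0
0 0 0 0 0
0 0 0 0 0
0 0 0 0 0
0 0 0 0 0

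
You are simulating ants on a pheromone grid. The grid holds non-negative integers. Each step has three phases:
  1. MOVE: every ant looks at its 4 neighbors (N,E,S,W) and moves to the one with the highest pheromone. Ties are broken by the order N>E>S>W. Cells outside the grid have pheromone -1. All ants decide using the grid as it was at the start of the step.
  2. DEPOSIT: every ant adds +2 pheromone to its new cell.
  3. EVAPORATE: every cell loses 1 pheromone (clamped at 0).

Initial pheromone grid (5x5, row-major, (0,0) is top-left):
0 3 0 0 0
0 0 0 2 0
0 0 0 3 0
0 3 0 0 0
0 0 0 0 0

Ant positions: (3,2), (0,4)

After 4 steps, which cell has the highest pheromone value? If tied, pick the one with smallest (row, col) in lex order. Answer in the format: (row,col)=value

Step 1: ant0:(3,2)->W->(3,1) | ant1:(0,4)->S->(1,4)
  grid max=4 at (3,1)
Step 2: ant0:(3,1)->N->(2,1) | ant1:(1,4)->W->(1,3)
  grid max=3 at (3,1)
Step 3: ant0:(2,1)->S->(3,1) | ant1:(1,3)->S->(2,3)
  grid max=4 at (3,1)
Step 4: ant0:(3,1)->N->(2,1) | ant1:(2,3)->N->(1,3)
  grid max=3 at (3,1)
Final grid:
  0 0 0 0 0
  0 0 0 2 0
  0 1 0 1 0
  0 3 0 0 0
  0 0 0 0 0
Max pheromone 3 at (3,1)

Answer: (3,1)=3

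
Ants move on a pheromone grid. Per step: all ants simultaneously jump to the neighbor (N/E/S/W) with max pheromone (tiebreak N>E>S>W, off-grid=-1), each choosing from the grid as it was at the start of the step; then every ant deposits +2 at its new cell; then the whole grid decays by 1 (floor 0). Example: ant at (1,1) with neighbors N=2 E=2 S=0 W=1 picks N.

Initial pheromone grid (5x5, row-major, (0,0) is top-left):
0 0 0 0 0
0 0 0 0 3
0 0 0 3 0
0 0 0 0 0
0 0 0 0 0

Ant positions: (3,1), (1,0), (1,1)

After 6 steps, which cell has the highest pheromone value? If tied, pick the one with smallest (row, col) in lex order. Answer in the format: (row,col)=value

Answer: (0,0)=10

Derivation:
Step 1: ant0:(3,1)->N->(2,1) | ant1:(1,0)->N->(0,0) | ant2:(1,1)->N->(0,1)
  grid max=2 at (1,4)
Step 2: ant0:(2,1)->N->(1,1) | ant1:(0,0)->E->(0,1) | ant2:(0,1)->W->(0,0)
  grid max=2 at (0,0)
Step 3: ant0:(1,1)->N->(0,1) | ant1:(0,1)->W->(0,0) | ant2:(0,0)->E->(0,1)
  grid max=5 at (0,1)
Step 4: ant0:(0,1)->W->(0,0) | ant1:(0,0)->E->(0,1) | ant2:(0,1)->W->(0,0)
  grid max=6 at (0,0)
Step 5: ant0:(0,0)->E->(0,1) | ant1:(0,1)->W->(0,0) | ant2:(0,0)->E->(0,1)
  grid max=9 at (0,1)
Step 6: ant0:(0,1)->W->(0,0) | ant1:(0,0)->E->(0,1) | ant2:(0,1)->W->(0,0)
  grid max=10 at (0,0)
Final grid:
  10 10 0 0 0
  0 0 0 0 0
  0 0 0 0 0
  0 0 0 0 0
  0 0 0 0 0
Max pheromone 10 at (0,0)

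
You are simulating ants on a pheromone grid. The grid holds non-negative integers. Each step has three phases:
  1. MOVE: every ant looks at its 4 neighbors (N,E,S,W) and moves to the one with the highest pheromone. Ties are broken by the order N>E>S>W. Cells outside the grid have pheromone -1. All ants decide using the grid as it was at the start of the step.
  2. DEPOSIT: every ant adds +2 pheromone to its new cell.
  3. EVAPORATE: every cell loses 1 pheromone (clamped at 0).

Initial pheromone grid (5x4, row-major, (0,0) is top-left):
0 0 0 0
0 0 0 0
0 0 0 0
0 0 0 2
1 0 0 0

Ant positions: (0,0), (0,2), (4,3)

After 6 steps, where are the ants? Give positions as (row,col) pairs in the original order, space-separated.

Step 1: ant0:(0,0)->E->(0,1) | ant1:(0,2)->E->(0,3) | ant2:(4,3)->N->(3,3)
  grid max=3 at (3,3)
Step 2: ant0:(0,1)->E->(0,2) | ant1:(0,3)->S->(1,3) | ant2:(3,3)->N->(2,3)
  grid max=2 at (3,3)
Step 3: ant0:(0,2)->E->(0,3) | ant1:(1,3)->S->(2,3) | ant2:(2,3)->S->(3,3)
  grid max=3 at (3,3)
Step 4: ant0:(0,3)->S->(1,3) | ant1:(2,3)->S->(3,3) | ant2:(3,3)->N->(2,3)
  grid max=4 at (3,3)
Step 5: ant0:(1,3)->S->(2,3) | ant1:(3,3)->N->(2,3) | ant2:(2,3)->S->(3,3)
  grid max=6 at (2,3)
Step 6: ant0:(2,3)->S->(3,3) | ant1:(2,3)->S->(3,3) | ant2:(3,3)->N->(2,3)
  grid max=8 at (3,3)

(3,3) (3,3) (2,3)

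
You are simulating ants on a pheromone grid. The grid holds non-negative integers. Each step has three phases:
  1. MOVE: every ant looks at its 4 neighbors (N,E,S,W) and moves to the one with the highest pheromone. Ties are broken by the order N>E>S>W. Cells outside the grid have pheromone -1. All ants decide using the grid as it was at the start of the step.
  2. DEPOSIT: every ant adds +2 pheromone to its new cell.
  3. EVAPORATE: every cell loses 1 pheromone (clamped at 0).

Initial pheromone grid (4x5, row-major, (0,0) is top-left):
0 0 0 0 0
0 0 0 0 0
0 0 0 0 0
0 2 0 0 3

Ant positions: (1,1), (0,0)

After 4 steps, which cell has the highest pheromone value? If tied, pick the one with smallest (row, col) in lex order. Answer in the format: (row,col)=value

Answer: (0,2)=5

Derivation:
Step 1: ant0:(1,1)->N->(0,1) | ant1:(0,0)->E->(0,1)
  grid max=3 at (0,1)
Step 2: ant0:(0,1)->E->(0,2) | ant1:(0,1)->E->(0,2)
  grid max=3 at (0,2)
Step 3: ant0:(0,2)->W->(0,1) | ant1:(0,2)->W->(0,1)
  grid max=5 at (0,1)
Step 4: ant0:(0,1)->E->(0,2) | ant1:(0,1)->E->(0,2)
  grid max=5 at (0,2)
Final grid:
  0 4 5 0 0
  0 0 0 0 0
  0 0 0 0 0
  0 0 0 0 0
Max pheromone 5 at (0,2)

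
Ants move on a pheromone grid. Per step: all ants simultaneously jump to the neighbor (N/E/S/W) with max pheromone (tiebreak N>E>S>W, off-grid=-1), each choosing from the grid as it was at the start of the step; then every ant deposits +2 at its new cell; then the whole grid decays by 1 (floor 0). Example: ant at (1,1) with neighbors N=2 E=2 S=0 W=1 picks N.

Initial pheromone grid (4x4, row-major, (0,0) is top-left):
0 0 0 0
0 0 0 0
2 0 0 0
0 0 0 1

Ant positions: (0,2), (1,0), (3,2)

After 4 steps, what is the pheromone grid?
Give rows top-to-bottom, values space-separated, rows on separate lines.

After step 1: ants at (0,3),(2,0),(3,3)
  0 0 0 1
  0 0 0 0
  3 0 0 0
  0 0 0 2
After step 2: ants at (1,3),(1,0),(2,3)
  0 0 0 0
  1 0 0 1
  2 0 0 1
  0 0 0 1
After step 3: ants at (2,3),(2,0),(1,3)
  0 0 0 0
  0 0 0 2
  3 0 0 2
  0 0 0 0
After step 4: ants at (1,3),(1,0),(2,3)
  0 0 0 0
  1 0 0 3
  2 0 0 3
  0 0 0 0

0 0 0 0
1 0 0 3
2 0 0 3
0 0 0 0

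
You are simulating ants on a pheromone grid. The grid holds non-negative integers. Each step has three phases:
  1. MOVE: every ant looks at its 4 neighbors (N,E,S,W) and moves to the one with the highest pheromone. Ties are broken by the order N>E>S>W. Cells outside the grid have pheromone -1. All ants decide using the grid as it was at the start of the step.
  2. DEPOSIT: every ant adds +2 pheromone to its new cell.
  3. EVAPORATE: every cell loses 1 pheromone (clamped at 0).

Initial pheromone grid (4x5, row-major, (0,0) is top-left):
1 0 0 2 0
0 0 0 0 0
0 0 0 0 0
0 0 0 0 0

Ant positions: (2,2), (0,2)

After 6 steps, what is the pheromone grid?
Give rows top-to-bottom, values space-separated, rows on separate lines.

After step 1: ants at (1,2),(0,3)
  0 0 0 3 0
  0 0 1 0 0
  0 0 0 0 0
  0 0 0 0 0
After step 2: ants at (0,2),(0,4)
  0 0 1 2 1
  0 0 0 0 0
  0 0 0 0 0
  0 0 0 0 0
After step 3: ants at (0,3),(0,3)
  0 0 0 5 0
  0 0 0 0 0
  0 0 0 0 0
  0 0 0 0 0
After step 4: ants at (0,4),(0,4)
  0 0 0 4 3
  0 0 0 0 0
  0 0 0 0 0
  0 0 0 0 0
After step 5: ants at (0,3),(0,3)
  0 0 0 7 2
  0 0 0 0 0
  0 0 0 0 0
  0 0 0 0 0
After step 6: ants at (0,4),(0,4)
  0 0 0 6 5
  0 0 0 0 0
  0 0 0 0 0
  0 0 0 0 0

0 0 0 6 5
0 0 0 0 0
0 0 0 0 0
0 0 0 0 0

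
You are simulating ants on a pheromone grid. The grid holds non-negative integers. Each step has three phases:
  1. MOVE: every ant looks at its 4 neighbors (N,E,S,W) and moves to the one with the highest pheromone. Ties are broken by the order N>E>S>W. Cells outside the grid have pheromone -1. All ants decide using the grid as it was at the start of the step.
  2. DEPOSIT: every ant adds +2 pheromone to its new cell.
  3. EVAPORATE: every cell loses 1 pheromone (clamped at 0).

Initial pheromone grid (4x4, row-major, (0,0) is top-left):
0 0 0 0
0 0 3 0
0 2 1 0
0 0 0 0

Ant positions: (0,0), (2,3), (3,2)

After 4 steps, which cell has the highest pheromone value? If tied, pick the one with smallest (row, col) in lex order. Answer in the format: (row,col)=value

Answer: (1,2)=9

Derivation:
Step 1: ant0:(0,0)->E->(0,1) | ant1:(2,3)->W->(2,2) | ant2:(3,2)->N->(2,2)
  grid max=4 at (2,2)
Step 2: ant0:(0,1)->E->(0,2) | ant1:(2,2)->N->(1,2) | ant2:(2,2)->N->(1,2)
  grid max=5 at (1,2)
Step 3: ant0:(0,2)->S->(1,2) | ant1:(1,2)->S->(2,2) | ant2:(1,2)->S->(2,2)
  grid max=6 at (1,2)
Step 4: ant0:(1,2)->S->(2,2) | ant1:(2,2)->N->(1,2) | ant2:(2,2)->N->(1,2)
  grid max=9 at (1,2)
Final grid:
  0 0 0 0
  0 0 9 0
  0 0 7 0
  0 0 0 0
Max pheromone 9 at (1,2)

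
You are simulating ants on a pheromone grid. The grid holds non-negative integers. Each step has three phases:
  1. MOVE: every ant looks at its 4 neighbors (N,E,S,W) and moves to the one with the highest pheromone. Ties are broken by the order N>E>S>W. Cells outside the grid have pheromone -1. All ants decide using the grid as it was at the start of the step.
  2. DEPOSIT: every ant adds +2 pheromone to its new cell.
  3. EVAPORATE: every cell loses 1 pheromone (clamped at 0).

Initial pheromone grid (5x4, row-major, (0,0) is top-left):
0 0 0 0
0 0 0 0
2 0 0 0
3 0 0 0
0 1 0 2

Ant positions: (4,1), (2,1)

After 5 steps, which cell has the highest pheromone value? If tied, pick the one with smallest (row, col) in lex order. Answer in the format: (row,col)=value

Step 1: ant0:(4,1)->N->(3,1) | ant1:(2,1)->W->(2,0)
  grid max=3 at (2,0)
Step 2: ant0:(3,1)->W->(3,0) | ant1:(2,0)->S->(3,0)
  grid max=5 at (3,0)
Step 3: ant0:(3,0)->N->(2,0) | ant1:(3,0)->N->(2,0)
  grid max=5 at (2,0)
Step 4: ant0:(2,0)->S->(3,0) | ant1:(2,0)->S->(3,0)
  grid max=7 at (3,0)
Step 5: ant0:(3,0)->N->(2,0) | ant1:(3,0)->N->(2,0)
  grid max=7 at (2,0)
Final grid:
  0 0 0 0
  0 0 0 0
  7 0 0 0
  6 0 0 0
  0 0 0 0
Max pheromone 7 at (2,0)

Answer: (2,0)=7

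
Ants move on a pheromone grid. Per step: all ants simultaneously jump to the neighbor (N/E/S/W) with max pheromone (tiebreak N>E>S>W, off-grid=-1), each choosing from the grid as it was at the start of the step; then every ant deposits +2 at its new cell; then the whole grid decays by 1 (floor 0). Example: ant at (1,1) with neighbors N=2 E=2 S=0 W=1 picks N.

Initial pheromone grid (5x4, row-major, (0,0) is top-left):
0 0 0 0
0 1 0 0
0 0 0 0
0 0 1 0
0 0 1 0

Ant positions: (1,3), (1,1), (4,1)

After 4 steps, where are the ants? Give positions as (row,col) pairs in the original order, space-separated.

Step 1: ant0:(1,3)->N->(0,3) | ant1:(1,1)->N->(0,1) | ant2:(4,1)->E->(4,2)
  grid max=2 at (4,2)
Step 2: ant0:(0,3)->S->(1,3) | ant1:(0,1)->E->(0,2) | ant2:(4,2)->N->(3,2)
  grid max=1 at (0,2)
Step 3: ant0:(1,3)->N->(0,3) | ant1:(0,2)->E->(0,3) | ant2:(3,2)->S->(4,2)
  grid max=3 at (0,3)
Step 4: ant0:(0,3)->S->(1,3) | ant1:(0,3)->S->(1,3) | ant2:(4,2)->N->(3,2)
  grid max=3 at (1,3)

(1,3) (1,3) (3,2)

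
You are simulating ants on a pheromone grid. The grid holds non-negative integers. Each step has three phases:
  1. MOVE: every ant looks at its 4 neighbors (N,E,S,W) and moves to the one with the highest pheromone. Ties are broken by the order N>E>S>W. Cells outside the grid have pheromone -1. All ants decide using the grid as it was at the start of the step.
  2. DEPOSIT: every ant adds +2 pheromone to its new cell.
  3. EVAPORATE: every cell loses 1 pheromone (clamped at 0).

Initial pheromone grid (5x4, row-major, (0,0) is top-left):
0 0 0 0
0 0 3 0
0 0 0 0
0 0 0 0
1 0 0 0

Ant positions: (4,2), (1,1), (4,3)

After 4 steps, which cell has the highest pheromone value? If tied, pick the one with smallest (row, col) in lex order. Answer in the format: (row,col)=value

Step 1: ant0:(4,2)->N->(3,2) | ant1:(1,1)->E->(1,2) | ant2:(4,3)->N->(3,3)
  grid max=4 at (1,2)
Step 2: ant0:(3,2)->E->(3,3) | ant1:(1,2)->N->(0,2) | ant2:(3,3)->W->(3,2)
  grid max=3 at (1,2)
Step 3: ant0:(3,3)->W->(3,2) | ant1:(0,2)->S->(1,2) | ant2:(3,2)->E->(3,3)
  grid max=4 at (1,2)
Step 4: ant0:(3,2)->E->(3,3) | ant1:(1,2)->N->(0,2) | ant2:(3,3)->W->(3,2)
  grid max=4 at (3,2)
Final grid:
  0 0 1 0
  0 0 3 0
  0 0 0 0
  0 0 4 4
  0 0 0 0
Max pheromone 4 at (3,2)

Answer: (3,2)=4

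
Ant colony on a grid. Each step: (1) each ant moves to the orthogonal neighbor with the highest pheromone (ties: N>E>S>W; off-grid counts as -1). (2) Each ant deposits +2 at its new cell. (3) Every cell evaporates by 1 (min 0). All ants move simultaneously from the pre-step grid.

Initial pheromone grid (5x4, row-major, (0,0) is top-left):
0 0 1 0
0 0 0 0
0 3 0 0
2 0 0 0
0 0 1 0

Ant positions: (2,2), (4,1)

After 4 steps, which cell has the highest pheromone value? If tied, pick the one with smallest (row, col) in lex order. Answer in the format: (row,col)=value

Answer: (2,1)=3

Derivation:
Step 1: ant0:(2,2)->W->(2,1) | ant1:(4,1)->E->(4,2)
  grid max=4 at (2,1)
Step 2: ant0:(2,1)->N->(1,1) | ant1:(4,2)->N->(3,2)
  grid max=3 at (2,1)
Step 3: ant0:(1,1)->S->(2,1) | ant1:(3,2)->S->(4,2)
  grid max=4 at (2,1)
Step 4: ant0:(2,1)->N->(1,1) | ant1:(4,2)->N->(3,2)
  grid max=3 at (2,1)
Final grid:
  0 0 0 0
  0 1 0 0
  0 3 0 0
  0 0 1 0
  0 0 1 0
Max pheromone 3 at (2,1)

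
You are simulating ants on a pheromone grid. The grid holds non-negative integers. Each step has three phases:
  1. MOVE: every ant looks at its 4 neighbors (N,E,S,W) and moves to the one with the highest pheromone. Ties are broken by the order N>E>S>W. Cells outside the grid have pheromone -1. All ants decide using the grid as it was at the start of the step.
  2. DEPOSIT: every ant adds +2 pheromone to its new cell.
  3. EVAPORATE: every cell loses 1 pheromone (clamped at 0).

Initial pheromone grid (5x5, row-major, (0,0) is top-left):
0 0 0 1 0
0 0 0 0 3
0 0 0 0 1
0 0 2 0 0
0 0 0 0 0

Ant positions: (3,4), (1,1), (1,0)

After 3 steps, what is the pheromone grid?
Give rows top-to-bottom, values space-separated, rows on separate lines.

After step 1: ants at (2,4),(0,1),(0,0)
  1 1 0 0 0
  0 0 0 0 2
  0 0 0 0 2
  0 0 1 0 0
  0 0 0 0 0
After step 2: ants at (1,4),(0,0),(0,1)
  2 2 0 0 0
  0 0 0 0 3
  0 0 0 0 1
  0 0 0 0 0
  0 0 0 0 0
After step 3: ants at (2,4),(0,1),(0,0)
  3 3 0 0 0
  0 0 0 0 2
  0 0 0 0 2
  0 0 0 0 0
  0 0 0 0 0

3 3 0 0 0
0 0 0 0 2
0 0 0 0 2
0 0 0 0 0
0 0 0 0 0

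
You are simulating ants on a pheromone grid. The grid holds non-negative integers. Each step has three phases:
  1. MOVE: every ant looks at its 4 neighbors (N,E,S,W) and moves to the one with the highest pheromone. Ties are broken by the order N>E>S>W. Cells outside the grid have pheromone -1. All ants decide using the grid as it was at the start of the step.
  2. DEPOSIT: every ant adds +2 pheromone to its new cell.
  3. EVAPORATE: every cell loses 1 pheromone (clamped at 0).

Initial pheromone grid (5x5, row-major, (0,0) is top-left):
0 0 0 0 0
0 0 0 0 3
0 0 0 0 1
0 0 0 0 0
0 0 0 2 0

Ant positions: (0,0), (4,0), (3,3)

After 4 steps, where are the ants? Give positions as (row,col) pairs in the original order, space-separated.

Step 1: ant0:(0,0)->E->(0,1) | ant1:(4,0)->N->(3,0) | ant2:(3,3)->S->(4,3)
  grid max=3 at (4,3)
Step 2: ant0:(0,1)->E->(0,2) | ant1:(3,0)->N->(2,0) | ant2:(4,3)->N->(3,3)
  grid max=2 at (4,3)
Step 3: ant0:(0,2)->E->(0,3) | ant1:(2,0)->N->(1,0) | ant2:(3,3)->S->(4,3)
  grid max=3 at (4,3)
Step 4: ant0:(0,3)->E->(0,4) | ant1:(1,0)->N->(0,0) | ant2:(4,3)->N->(3,3)
  grid max=2 at (4,3)

(0,4) (0,0) (3,3)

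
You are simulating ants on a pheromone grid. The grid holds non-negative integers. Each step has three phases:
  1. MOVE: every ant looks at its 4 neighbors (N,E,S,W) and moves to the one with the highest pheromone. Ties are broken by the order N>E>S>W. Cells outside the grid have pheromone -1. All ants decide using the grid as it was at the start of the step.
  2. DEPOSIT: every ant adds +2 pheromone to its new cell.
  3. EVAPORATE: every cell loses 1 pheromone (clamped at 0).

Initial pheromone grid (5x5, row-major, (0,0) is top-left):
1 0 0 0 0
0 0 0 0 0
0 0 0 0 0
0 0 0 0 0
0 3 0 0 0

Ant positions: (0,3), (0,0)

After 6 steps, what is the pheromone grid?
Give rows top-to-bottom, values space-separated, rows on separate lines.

After step 1: ants at (0,4),(0,1)
  0 1 0 0 1
  0 0 0 0 0
  0 0 0 0 0
  0 0 0 0 0
  0 2 0 0 0
After step 2: ants at (1,4),(0,2)
  0 0 1 0 0
  0 0 0 0 1
  0 0 0 0 0
  0 0 0 0 0
  0 1 0 0 0
After step 3: ants at (0,4),(0,3)
  0 0 0 1 1
  0 0 0 0 0
  0 0 0 0 0
  0 0 0 0 0
  0 0 0 0 0
After step 4: ants at (0,3),(0,4)
  0 0 0 2 2
  0 0 0 0 0
  0 0 0 0 0
  0 0 0 0 0
  0 0 0 0 0
After step 5: ants at (0,4),(0,3)
  0 0 0 3 3
  0 0 0 0 0
  0 0 0 0 0
  0 0 0 0 0
  0 0 0 0 0
After step 6: ants at (0,3),(0,4)
  0 0 0 4 4
  0 0 0 0 0
  0 0 0 0 0
  0 0 0 0 0
  0 0 0 0 0

0 0 0 4 4
0 0 0 0 0
0 0 0 0 0
0 0 0 0 0
0 0 0 0 0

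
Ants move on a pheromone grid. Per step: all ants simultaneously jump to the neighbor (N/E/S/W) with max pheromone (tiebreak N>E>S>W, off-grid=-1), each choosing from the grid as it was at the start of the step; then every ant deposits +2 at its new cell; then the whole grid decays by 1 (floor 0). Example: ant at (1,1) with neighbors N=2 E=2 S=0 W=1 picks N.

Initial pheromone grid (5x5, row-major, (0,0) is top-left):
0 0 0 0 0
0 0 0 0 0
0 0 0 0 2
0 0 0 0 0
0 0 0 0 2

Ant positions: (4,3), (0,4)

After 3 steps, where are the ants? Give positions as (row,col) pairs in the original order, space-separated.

Step 1: ant0:(4,3)->E->(4,4) | ant1:(0,4)->S->(1,4)
  grid max=3 at (4,4)
Step 2: ant0:(4,4)->N->(3,4) | ant1:(1,4)->S->(2,4)
  grid max=2 at (2,4)
Step 3: ant0:(3,4)->N->(2,4) | ant1:(2,4)->S->(3,4)
  grid max=3 at (2,4)

(2,4) (3,4)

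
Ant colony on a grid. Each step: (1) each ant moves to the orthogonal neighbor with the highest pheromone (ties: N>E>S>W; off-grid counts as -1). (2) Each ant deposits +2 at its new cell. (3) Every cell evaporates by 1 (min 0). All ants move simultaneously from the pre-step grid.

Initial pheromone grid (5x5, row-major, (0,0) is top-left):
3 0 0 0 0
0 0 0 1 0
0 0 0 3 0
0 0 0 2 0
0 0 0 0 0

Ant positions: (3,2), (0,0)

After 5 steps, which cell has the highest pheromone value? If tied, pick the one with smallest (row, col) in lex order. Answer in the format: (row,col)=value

Answer: (3,3)=3

Derivation:
Step 1: ant0:(3,2)->E->(3,3) | ant1:(0,0)->E->(0,1)
  grid max=3 at (3,3)
Step 2: ant0:(3,3)->N->(2,3) | ant1:(0,1)->W->(0,0)
  grid max=3 at (0,0)
Step 3: ant0:(2,3)->S->(3,3) | ant1:(0,0)->E->(0,1)
  grid max=3 at (3,3)
Step 4: ant0:(3,3)->N->(2,3) | ant1:(0,1)->W->(0,0)
  grid max=3 at (0,0)
Step 5: ant0:(2,3)->S->(3,3) | ant1:(0,0)->E->(0,1)
  grid max=3 at (3,3)
Final grid:
  2 1 0 0 0
  0 0 0 0 0
  0 0 0 2 0
  0 0 0 3 0
  0 0 0 0 0
Max pheromone 3 at (3,3)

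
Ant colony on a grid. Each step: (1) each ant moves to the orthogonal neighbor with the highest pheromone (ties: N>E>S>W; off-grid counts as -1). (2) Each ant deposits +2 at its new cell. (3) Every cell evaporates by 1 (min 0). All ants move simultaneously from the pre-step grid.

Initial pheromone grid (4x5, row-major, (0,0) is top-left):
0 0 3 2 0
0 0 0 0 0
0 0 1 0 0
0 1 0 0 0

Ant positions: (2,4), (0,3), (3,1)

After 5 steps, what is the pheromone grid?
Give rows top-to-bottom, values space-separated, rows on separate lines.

After step 1: ants at (1,4),(0,2),(2,1)
  0 0 4 1 0
  0 0 0 0 1
  0 1 0 0 0
  0 0 0 0 0
After step 2: ants at (0,4),(0,3),(1,1)
  0 0 3 2 1
  0 1 0 0 0
  0 0 0 0 0
  0 0 0 0 0
After step 3: ants at (0,3),(0,2),(0,1)
  0 1 4 3 0
  0 0 0 0 0
  0 0 0 0 0
  0 0 0 0 0
After step 4: ants at (0,2),(0,3),(0,2)
  0 0 7 4 0
  0 0 0 0 0
  0 0 0 0 0
  0 0 0 0 0
After step 5: ants at (0,3),(0,2),(0,3)
  0 0 8 7 0
  0 0 0 0 0
  0 0 0 0 0
  0 0 0 0 0

0 0 8 7 0
0 0 0 0 0
0 0 0 0 0
0 0 0 0 0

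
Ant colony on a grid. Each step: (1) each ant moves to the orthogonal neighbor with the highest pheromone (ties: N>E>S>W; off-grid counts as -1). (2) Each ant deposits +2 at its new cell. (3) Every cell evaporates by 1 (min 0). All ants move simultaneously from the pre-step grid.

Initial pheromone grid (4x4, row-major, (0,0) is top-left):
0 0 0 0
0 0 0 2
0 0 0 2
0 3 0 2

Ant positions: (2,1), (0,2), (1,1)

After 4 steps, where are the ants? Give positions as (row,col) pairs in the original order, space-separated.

Step 1: ant0:(2,1)->S->(3,1) | ant1:(0,2)->E->(0,3) | ant2:(1,1)->N->(0,1)
  grid max=4 at (3,1)
Step 2: ant0:(3,1)->N->(2,1) | ant1:(0,3)->S->(1,3) | ant2:(0,1)->E->(0,2)
  grid max=3 at (3,1)
Step 3: ant0:(2,1)->S->(3,1) | ant1:(1,3)->N->(0,3) | ant2:(0,2)->E->(0,3)
  grid max=4 at (3,1)
Step 4: ant0:(3,1)->N->(2,1) | ant1:(0,3)->S->(1,3) | ant2:(0,3)->S->(1,3)
  grid max=4 at (1,3)

(2,1) (1,3) (1,3)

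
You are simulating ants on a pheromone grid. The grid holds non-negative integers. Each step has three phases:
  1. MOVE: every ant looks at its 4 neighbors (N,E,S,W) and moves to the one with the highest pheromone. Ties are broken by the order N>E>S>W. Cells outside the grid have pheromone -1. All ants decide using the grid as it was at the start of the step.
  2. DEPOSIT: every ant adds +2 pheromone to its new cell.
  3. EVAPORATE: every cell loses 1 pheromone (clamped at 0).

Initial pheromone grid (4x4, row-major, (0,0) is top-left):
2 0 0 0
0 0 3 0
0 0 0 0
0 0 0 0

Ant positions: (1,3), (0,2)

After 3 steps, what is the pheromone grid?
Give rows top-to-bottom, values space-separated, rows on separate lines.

After step 1: ants at (1,2),(1,2)
  1 0 0 0
  0 0 6 0
  0 0 0 0
  0 0 0 0
After step 2: ants at (0,2),(0,2)
  0 0 3 0
  0 0 5 0
  0 0 0 0
  0 0 0 0
After step 3: ants at (1,2),(1,2)
  0 0 2 0
  0 0 8 0
  0 0 0 0
  0 0 0 0

0 0 2 0
0 0 8 0
0 0 0 0
0 0 0 0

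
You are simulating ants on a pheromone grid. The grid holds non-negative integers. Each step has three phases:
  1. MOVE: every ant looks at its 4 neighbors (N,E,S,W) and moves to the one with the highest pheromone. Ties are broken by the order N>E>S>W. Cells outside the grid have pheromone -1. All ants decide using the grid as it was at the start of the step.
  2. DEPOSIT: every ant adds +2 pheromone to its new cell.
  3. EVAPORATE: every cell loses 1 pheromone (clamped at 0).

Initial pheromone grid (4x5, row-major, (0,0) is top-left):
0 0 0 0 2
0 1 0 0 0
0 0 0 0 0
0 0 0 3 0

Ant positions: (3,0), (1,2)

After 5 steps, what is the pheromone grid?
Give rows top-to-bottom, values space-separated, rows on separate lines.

After step 1: ants at (2,0),(1,1)
  0 0 0 0 1
  0 2 0 0 0
  1 0 0 0 0
  0 0 0 2 0
After step 2: ants at (1,0),(0,1)
  0 1 0 0 0
  1 1 0 0 0
  0 0 0 0 0
  0 0 0 1 0
After step 3: ants at (1,1),(1,1)
  0 0 0 0 0
  0 4 0 0 0
  0 0 0 0 0
  0 0 0 0 0
After step 4: ants at (0,1),(0,1)
  0 3 0 0 0
  0 3 0 0 0
  0 0 0 0 0
  0 0 0 0 0
After step 5: ants at (1,1),(1,1)
  0 2 0 0 0
  0 6 0 0 0
  0 0 0 0 0
  0 0 0 0 0

0 2 0 0 0
0 6 0 0 0
0 0 0 0 0
0 0 0 0 0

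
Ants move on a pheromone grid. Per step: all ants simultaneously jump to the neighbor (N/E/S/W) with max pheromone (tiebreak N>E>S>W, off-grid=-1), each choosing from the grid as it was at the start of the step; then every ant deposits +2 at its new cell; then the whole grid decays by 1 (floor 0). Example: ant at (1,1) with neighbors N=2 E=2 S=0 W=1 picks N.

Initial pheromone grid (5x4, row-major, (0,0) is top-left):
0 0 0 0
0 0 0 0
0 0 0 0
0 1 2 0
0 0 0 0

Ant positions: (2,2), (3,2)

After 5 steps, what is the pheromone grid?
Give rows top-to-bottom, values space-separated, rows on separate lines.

After step 1: ants at (3,2),(3,1)
  0 0 0 0
  0 0 0 0
  0 0 0 0
  0 2 3 0
  0 0 0 0
After step 2: ants at (3,1),(3,2)
  0 0 0 0
  0 0 0 0
  0 0 0 0
  0 3 4 0
  0 0 0 0
After step 3: ants at (3,2),(3,1)
  0 0 0 0
  0 0 0 0
  0 0 0 0
  0 4 5 0
  0 0 0 0
After step 4: ants at (3,1),(3,2)
  0 0 0 0
  0 0 0 0
  0 0 0 0
  0 5 6 0
  0 0 0 0
After step 5: ants at (3,2),(3,1)
  0 0 0 0
  0 0 0 0
  0 0 0 0
  0 6 7 0
  0 0 0 0

0 0 0 0
0 0 0 0
0 0 0 0
0 6 7 0
0 0 0 0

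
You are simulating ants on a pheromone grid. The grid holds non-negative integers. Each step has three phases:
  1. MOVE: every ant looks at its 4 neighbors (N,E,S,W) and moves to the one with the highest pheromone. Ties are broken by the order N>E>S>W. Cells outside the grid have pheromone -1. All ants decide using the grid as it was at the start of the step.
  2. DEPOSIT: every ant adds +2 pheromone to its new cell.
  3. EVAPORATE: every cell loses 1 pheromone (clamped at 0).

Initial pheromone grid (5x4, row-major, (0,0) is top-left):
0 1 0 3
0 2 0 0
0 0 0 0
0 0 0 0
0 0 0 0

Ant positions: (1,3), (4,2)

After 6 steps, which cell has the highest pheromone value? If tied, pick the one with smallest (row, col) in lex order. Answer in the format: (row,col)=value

Answer: (0,3)=5

Derivation:
Step 1: ant0:(1,3)->N->(0,3) | ant1:(4,2)->N->(3,2)
  grid max=4 at (0,3)
Step 2: ant0:(0,3)->S->(1,3) | ant1:(3,2)->N->(2,2)
  grid max=3 at (0,3)
Step 3: ant0:(1,3)->N->(0,3) | ant1:(2,2)->N->(1,2)
  grid max=4 at (0,3)
Step 4: ant0:(0,3)->S->(1,3) | ant1:(1,2)->N->(0,2)
  grid max=3 at (0,3)
Step 5: ant0:(1,3)->N->(0,3) | ant1:(0,2)->E->(0,3)
  grid max=6 at (0,3)
Step 6: ant0:(0,3)->S->(1,3) | ant1:(0,3)->S->(1,3)
  grid max=5 at (0,3)
Final grid:
  0 0 0 5
  0 0 0 3
  0 0 0 0
  0 0 0 0
  0 0 0 0
Max pheromone 5 at (0,3)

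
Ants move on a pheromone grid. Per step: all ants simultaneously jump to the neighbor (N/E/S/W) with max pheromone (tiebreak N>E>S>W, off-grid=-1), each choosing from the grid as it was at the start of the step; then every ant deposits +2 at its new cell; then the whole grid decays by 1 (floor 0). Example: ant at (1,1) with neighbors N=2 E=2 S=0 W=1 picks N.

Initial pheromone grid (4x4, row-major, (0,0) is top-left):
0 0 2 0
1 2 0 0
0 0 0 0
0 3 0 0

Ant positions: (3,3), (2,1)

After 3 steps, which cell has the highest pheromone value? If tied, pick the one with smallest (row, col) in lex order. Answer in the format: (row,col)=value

Answer: (3,1)=4

Derivation:
Step 1: ant0:(3,3)->N->(2,3) | ant1:(2,1)->S->(3,1)
  grid max=4 at (3,1)
Step 2: ant0:(2,3)->N->(1,3) | ant1:(3,1)->N->(2,1)
  grid max=3 at (3,1)
Step 3: ant0:(1,3)->N->(0,3) | ant1:(2,1)->S->(3,1)
  grid max=4 at (3,1)
Final grid:
  0 0 0 1
  0 0 0 0
  0 0 0 0
  0 4 0 0
Max pheromone 4 at (3,1)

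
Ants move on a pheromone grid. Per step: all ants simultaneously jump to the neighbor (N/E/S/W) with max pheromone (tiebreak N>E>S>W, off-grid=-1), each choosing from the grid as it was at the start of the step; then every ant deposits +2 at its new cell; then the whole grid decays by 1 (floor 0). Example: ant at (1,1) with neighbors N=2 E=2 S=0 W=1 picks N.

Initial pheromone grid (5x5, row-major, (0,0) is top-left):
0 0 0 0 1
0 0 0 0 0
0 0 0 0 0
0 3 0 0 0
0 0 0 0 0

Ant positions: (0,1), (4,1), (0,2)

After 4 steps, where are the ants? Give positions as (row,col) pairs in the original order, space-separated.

Step 1: ant0:(0,1)->E->(0,2) | ant1:(4,1)->N->(3,1) | ant2:(0,2)->E->(0,3)
  grid max=4 at (3,1)
Step 2: ant0:(0,2)->E->(0,3) | ant1:(3,1)->N->(2,1) | ant2:(0,3)->W->(0,2)
  grid max=3 at (3,1)
Step 3: ant0:(0,3)->W->(0,2) | ant1:(2,1)->S->(3,1) | ant2:(0,2)->E->(0,3)
  grid max=4 at (3,1)
Step 4: ant0:(0,2)->E->(0,3) | ant1:(3,1)->N->(2,1) | ant2:(0,3)->W->(0,2)
  grid max=4 at (0,2)

(0,3) (2,1) (0,2)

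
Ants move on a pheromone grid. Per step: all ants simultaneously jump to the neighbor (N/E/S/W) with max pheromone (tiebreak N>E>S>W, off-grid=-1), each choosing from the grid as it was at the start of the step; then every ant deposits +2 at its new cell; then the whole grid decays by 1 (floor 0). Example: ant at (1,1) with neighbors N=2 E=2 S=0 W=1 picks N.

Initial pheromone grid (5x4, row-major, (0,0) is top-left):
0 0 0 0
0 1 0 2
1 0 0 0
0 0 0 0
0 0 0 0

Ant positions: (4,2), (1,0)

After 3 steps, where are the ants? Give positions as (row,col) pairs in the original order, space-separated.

Step 1: ant0:(4,2)->N->(3,2) | ant1:(1,0)->E->(1,1)
  grid max=2 at (1,1)
Step 2: ant0:(3,2)->N->(2,2) | ant1:(1,1)->N->(0,1)
  grid max=1 at (0,1)
Step 3: ant0:(2,2)->N->(1,2) | ant1:(0,1)->S->(1,1)
  grid max=2 at (1,1)

(1,2) (1,1)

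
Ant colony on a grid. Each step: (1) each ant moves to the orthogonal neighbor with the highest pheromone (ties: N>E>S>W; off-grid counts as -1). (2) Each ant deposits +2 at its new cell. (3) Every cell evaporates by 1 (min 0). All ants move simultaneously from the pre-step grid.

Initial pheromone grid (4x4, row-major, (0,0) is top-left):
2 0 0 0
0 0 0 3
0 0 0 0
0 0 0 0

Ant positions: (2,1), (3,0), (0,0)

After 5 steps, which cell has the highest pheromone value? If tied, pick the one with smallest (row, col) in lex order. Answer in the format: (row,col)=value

Step 1: ant0:(2,1)->N->(1,1) | ant1:(3,0)->N->(2,0) | ant2:(0,0)->E->(0,1)
  grid max=2 at (1,3)
Step 2: ant0:(1,1)->N->(0,1) | ant1:(2,0)->N->(1,0) | ant2:(0,1)->S->(1,1)
  grid max=2 at (0,1)
Step 3: ant0:(0,1)->S->(1,1) | ant1:(1,0)->E->(1,1) | ant2:(1,1)->N->(0,1)
  grid max=5 at (1,1)
Step 4: ant0:(1,1)->N->(0,1) | ant1:(1,1)->N->(0,1) | ant2:(0,1)->S->(1,1)
  grid max=6 at (0,1)
Step 5: ant0:(0,1)->S->(1,1) | ant1:(0,1)->S->(1,1) | ant2:(1,1)->N->(0,1)
  grid max=9 at (1,1)
Final grid:
  0 7 0 0
  0 9 0 0
  0 0 0 0
  0 0 0 0
Max pheromone 9 at (1,1)

Answer: (1,1)=9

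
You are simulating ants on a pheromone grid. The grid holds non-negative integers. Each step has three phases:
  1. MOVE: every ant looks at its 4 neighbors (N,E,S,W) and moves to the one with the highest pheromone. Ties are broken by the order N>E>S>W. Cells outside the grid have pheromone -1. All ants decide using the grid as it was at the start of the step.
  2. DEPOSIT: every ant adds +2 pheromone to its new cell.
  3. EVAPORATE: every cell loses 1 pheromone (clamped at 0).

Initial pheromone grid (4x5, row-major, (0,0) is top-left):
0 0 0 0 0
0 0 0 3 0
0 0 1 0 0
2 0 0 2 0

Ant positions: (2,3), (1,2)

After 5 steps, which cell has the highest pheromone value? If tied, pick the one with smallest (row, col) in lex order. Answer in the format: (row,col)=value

Step 1: ant0:(2,3)->N->(1,3) | ant1:(1,2)->E->(1,3)
  grid max=6 at (1,3)
Step 2: ant0:(1,3)->N->(0,3) | ant1:(1,3)->N->(0,3)
  grid max=5 at (1,3)
Step 3: ant0:(0,3)->S->(1,3) | ant1:(0,3)->S->(1,3)
  grid max=8 at (1,3)
Step 4: ant0:(1,3)->N->(0,3) | ant1:(1,3)->N->(0,3)
  grid max=7 at (1,3)
Step 5: ant0:(0,3)->S->(1,3) | ant1:(0,3)->S->(1,3)
  grid max=10 at (1,3)
Final grid:
  0 0 0 4 0
  0 0 0 10 0
  0 0 0 0 0
  0 0 0 0 0
Max pheromone 10 at (1,3)

Answer: (1,3)=10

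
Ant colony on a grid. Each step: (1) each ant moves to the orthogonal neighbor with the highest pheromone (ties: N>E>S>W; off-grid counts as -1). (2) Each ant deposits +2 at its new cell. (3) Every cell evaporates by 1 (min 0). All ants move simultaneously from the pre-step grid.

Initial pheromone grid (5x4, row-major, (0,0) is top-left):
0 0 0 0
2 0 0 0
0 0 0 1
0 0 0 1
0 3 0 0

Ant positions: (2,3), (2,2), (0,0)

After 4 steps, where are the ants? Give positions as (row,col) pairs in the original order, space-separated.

Step 1: ant0:(2,3)->S->(3,3) | ant1:(2,2)->E->(2,3) | ant2:(0,0)->S->(1,0)
  grid max=3 at (1,0)
Step 2: ant0:(3,3)->N->(2,3) | ant1:(2,3)->S->(3,3) | ant2:(1,0)->N->(0,0)
  grid max=3 at (2,3)
Step 3: ant0:(2,3)->S->(3,3) | ant1:(3,3)->N->(2,3) | ant2:(0,0)->S->(1,0)
  grid max=4 at (2,3)
Step 4: ant0:(3,3)->N->(2,3) | ant1:(2,3)->S->(3,3) | ant2:(1,0)->N->(0,0)
  grid max=5 at (2,3)

(2,3) (3,3) (0,0)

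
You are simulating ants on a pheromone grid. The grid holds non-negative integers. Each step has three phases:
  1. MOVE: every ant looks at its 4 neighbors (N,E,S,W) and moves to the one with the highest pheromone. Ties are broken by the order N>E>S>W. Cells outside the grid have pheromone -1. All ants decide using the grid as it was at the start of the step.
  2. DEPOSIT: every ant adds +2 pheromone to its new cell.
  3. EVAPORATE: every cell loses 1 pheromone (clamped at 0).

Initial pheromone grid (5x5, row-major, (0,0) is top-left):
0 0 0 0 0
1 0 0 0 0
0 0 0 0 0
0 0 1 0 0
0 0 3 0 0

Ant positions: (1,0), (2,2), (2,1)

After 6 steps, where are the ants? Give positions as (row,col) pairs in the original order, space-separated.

Step 1: ant0:(1,0)->N->(0,0) | ant1:(2,2)->S->(3,2) | ant2:(2,1)->N->(1,1)
  grid max=2 at (3,2)
Step 2: ant0:(0,0)->E->(0,1) | ant1:(3,2)->S->(4,2) | ant2:(1,1)->N->(0,1)
  grid max=3 at (0,1)
Step 3: ant0:(0,1)->E->(0,2) | ant1:(4,2)->N->(3,2) | ant2:(0,1)->E->(0,2)
  grid max=3 at (0,2)
Step 4: ant0:(0,2)->W->(0,1) | ant1:(3,2)->S->(4,2) | ant2:(0,2)->W->(0,1)
  grid max=5 at (0,1)
Step 5: ant0:(0,1)->E->(0,2) | ant1:(4,2)->N->(3,2) | ant2:(0,1)->E->(0,2)
  grid max=5 at (0,2)
Step 6: ant0:(0,2)->W->(0,1) | ant1:(3,2)->S->(4,2) | ant2:(0,2)->W->(0,1)
  grid max=7 at (0,1)

(0,1) (4,2) (0,1)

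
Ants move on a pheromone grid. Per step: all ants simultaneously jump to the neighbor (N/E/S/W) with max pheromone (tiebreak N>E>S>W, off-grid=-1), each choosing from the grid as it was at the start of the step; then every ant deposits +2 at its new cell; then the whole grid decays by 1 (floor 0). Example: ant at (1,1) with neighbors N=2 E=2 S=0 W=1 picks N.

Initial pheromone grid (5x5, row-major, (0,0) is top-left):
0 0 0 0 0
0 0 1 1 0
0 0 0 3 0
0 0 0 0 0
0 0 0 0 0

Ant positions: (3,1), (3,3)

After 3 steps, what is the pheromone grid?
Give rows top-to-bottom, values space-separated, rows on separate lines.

After step 1: ants at (2,1),(2,3)
  0 0 0 0 0
  0 0 0 0 0
  0 1 0 4 0
  0 0 0 0 0
  0 0 0 0 0
After step 2: ants at (1,1),(1,3)
  0 0 0 0 0
  0 1 0 1 0
  0 0 0 3 0
  0 0 0 0 0
  0 0 0 0 0
After step 3: ants at (0,1),(2,3)
  0 1 0 0 0
  0 0 0 0 0
  0 0 0 4 0
  0 0 0 0 0
  0 0 0 0 0

0 1 0 0 0
0 0 0 0 0
0 0 0 4 0
0 0 0 0 0
0 0 0 0 0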